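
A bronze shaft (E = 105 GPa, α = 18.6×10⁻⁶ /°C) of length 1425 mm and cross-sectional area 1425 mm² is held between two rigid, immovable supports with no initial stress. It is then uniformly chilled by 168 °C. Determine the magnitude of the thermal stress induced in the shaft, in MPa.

σ ≈ 328 MPa (tensile)

The supports are rigid, so the total axial strain is zero. The restrained thermal strain is ε = αΔT = 18.6×10⁻⁶ × 168 = 3124.8×10⁻⁶.
σ = EαΔT = 105×10³ × 18.6×10⁻⁶ × 168 = 328.1 MPa (tensile; the shaft is trying to contract).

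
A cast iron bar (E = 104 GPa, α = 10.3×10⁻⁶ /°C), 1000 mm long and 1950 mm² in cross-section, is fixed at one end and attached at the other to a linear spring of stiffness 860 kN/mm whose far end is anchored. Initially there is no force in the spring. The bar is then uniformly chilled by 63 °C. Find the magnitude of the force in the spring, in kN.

Free thermal contraction: δ_free = αΔT L = 10.3×10⁻⁶ × 63 × 1000 = 0.6489 mm.
Let P be the tensile force in the spring. The bar extends elastically by PL/(AE) and the spring stretches by P/k; together these equal δ_free.
P [ L/(AE) + 1/k ] = δ_free → P [ 1000/(1950×104×10³) + 1/(860×10³) ] = 0.6489.
P = 0.6489 / 6.094×10⁻⁶ = 106500 N.

P ≈ 106 kN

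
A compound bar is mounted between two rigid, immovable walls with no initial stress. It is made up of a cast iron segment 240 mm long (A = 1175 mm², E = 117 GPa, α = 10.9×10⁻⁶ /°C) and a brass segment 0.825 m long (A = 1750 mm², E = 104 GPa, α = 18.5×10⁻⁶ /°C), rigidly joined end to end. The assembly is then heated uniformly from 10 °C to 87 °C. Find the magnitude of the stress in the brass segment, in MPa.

σ ≈ 125 MPa (compressive)

With the walls removed the bar would change length by δ_free = Σ αᵢΔT Lᵢ = 10.9×10⁻⁶×77×240 + 18.5×10⁻⁶×77×825 = 1.377 mm.
Since the ends are fixed, an axial force P builds up, equal in every segment, with P · Σ Lᵢ/(AᵢEᵢ) = δ_free.
Σ Lᵢ/(AᵢEᵢ) = 240/(1175×117×10³) + 825/(1750×104×10³) = 6.279×10⁻⁶ mm/N.
So P = 1.377 / 6.279×10⁻⁶ = 219.3 kN, compressive.
σ_{brass} = P / A = 219300 / 1750 = 125.3 MPa.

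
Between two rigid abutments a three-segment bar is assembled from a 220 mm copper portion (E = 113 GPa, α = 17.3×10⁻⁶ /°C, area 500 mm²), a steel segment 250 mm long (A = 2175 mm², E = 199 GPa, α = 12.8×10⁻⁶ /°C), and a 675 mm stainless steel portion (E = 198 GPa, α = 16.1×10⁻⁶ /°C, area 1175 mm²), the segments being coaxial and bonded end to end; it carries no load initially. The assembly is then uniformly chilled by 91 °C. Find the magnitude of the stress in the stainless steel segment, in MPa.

Free thermal contraction of the whole bar: Σ αᵢΔT Lᵢ = 17.3×10⁻⁶×91×220 + 12.8×10⁻⁶×91×250 + 16.1×10⁻⁶×91×675 = 1.626 mm.
Since the ends are fixed, an axial force P builds up, equal in every segment, with P · Σ Lᵢ/(AᵢEᵢ) = δ_free.
Σ Lᵢ/(AᵢEᵢ) = 220/(500×113×10³) + 250/(2175×199×10³) + 675/(1175×198×10³) = 7.373×10⁻⁶ mm/N.
Hence P = δ_free / Σ(L/AE) = 1.626/7.373×10⁻⁶ = 220.6 kN (tensile).
σ_{stainless steel} = P / A = 220600 / 1175 = 187.8 MPa.

σ ≈ 188 MPa (tensile)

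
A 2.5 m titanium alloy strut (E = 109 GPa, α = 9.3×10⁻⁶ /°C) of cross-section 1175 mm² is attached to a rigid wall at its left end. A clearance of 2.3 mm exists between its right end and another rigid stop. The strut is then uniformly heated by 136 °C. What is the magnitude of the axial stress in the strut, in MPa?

If the wall were absent the strut would grow by αΔT L = 9.3×10⁻⁶ × 136 × 2500 = 3.162 mm.
This exceeds the 2.3 mm gap, so the wall pushes back. The portion of expansion that must be recovered elastically is δ_free − gap = 3.162 − 2.3 = 0.862 mm.
So σ = E(δ_free − g)/L = 109×10³ × 0.862/2500 = 37.58 MPa.

σ ≈ 37.6 MPa (compressive)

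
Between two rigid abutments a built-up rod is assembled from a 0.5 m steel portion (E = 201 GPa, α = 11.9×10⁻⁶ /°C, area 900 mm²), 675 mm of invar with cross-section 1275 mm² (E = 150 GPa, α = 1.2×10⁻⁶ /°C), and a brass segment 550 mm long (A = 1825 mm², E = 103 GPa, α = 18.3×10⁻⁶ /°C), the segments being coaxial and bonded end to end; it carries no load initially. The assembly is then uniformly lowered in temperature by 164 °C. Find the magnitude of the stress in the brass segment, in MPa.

σ ≈ 164 MPa (tensile)

Free thermal contraction of the whole bar: Σ αᵢΔT Lᵢ = 11.9×10⁻⁶×164×500 + 1.2×10⁻⁶×164×675 + 18.3×10⁻⁶×164×550 = 2.759 mm.
Since the ends are fixed, an axial force P builds up, equal in every segment, with P · Σ Lᵢ/(AᵢEᵢ) = δ_free.
Σ Lᵢ/(AᵢEᵢ) = 500/(900×201×10³) + 675/(1275×150×10³) + 550/(1825×103×10³) = 9.219×10⁻⁶ mm/N.
P = 2.759 / 9.219×10⁻⁶ = 299300 N = 299.3 kN, tensile.
σ_{brass} = P / A = 299300 / 1825 = 164 MPa.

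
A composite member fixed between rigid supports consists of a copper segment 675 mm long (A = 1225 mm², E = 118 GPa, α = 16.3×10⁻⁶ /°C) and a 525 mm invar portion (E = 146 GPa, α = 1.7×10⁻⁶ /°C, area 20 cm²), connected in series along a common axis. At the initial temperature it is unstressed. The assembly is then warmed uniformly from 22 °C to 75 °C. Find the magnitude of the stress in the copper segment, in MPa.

With the walls removed the bar would change length by δ_free = Σ αᵢΔT Lᵢ = 16.3×10⁻⁶×53×675 + 1.7×10⁻⁶×53×525 = 0.6304 mm.
The walls prevent any net length change, so an axial force P (same in every segment) develops. Compatibility: P · Σ Lᵢ/(AᵢEᵢ) = δ_free.
The series flexibility is Σ Lᵢ/(AᵢEᵢ) = 675/(1225×118×10³) + 525/(2000×146×10³) = 6.468×10⁻⁶ mm/N.
So P = 0.6304 / 6.468×10⁻⁶ = 97.48 kN, compressive.
σ_{copper} = P / A = 97480 / 1225 = 79.57 MPa.

σ ≈ 79.6 MPa (compressive)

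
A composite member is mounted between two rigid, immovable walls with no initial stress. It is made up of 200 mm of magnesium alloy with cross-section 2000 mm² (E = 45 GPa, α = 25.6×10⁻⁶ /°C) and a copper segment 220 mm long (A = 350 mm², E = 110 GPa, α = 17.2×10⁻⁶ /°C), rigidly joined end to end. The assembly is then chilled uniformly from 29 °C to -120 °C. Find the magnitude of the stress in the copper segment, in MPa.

With the walls removed the bar would change length by δ_free = Σ αᵢΔT Lᵢ = 25.6×10⁻⁶×149×200 + 17.2×10⁻⁶×149×220 = 1.327 mm.
The rigid supports impose zero overall length change; the single axial force P common to all segments must satisfy P Σ Lᵢ/(AᵢEᵢ) = δ_free.
Σ Lᵢ/(AᵢEᵢ) = 200/(2000×45×10³) + 220/(350×110×10³) = 7.937×10⁻⁶ mm/N.
So P = 1.327 / 7.937×10⁻⁶ = 167.2 kN, tensile.
σ_{copper} = P / A = 167200 / 350 = 477.6 MPa.

σ ≈ 478 MPa (tensile)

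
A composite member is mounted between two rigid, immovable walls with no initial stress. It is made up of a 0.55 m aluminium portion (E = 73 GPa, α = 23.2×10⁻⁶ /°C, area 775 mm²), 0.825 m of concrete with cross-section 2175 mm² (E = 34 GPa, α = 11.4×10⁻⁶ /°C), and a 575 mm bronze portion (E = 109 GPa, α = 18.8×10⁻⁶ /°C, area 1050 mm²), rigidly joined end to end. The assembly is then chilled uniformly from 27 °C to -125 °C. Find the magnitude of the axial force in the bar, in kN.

Free thermal contraction of the whole bar: Σ αᵢΔT Lᵢ = 23.2×10⁻⁶×152×550 + 11.4×10⁻⁶×152×825 + 18.8×10⁻⁶×152×575 = 5.012 mm.
The walls prevent any net length change, so an axial force P (same in every segment) develops. Compatibility: P · Σ Lᵢ/(AᵢEᵢ) = δ_free.
Σ Lᵢ/(AᵢEᵢ) = 550/(775×73×10³) + 825/(2175×34×10³) + 575/(1050×109×10³) = 2.59×10⁻⁵ mm/N.
Hence P = δ_free / Σ(L/AE) = 5.012/2.59×10⁻⁵ = 193.5 kN (tensile).

P ≈ 194 kN (tensile)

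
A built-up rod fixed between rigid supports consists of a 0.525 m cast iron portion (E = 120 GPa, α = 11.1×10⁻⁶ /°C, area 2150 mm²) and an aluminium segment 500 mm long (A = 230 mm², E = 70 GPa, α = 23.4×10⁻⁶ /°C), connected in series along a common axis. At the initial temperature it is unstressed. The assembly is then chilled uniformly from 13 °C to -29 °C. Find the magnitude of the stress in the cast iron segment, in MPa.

σ ≈ 10.3 MPa (tensile)

If the supports were absent, the total length change would be Σ αᵢΔT Lᵢ = 11.1×10⁻⁶×42×525 + 23.4×10⁻⁶×42×500 = 0.7362 mm.
The rigid supports impose zero overall length change; the single axial force P common to all segments must satisfy P Σ Lᵢ/(AᵢEᵢ) = δ_free.
Σ Lᵢ/(AᵢEᵢ) = 525/(2150×120×10³) + 500/(230×70×10³) = 3.309×10⁻⁵ mm/N.
P = 0.7362 / 3.309×10⁻⁵ = 22250 N = 22.25 kN, tensile.
σ_{cast iron} = P / A = 22250 / 2150 = 10.35 MPa.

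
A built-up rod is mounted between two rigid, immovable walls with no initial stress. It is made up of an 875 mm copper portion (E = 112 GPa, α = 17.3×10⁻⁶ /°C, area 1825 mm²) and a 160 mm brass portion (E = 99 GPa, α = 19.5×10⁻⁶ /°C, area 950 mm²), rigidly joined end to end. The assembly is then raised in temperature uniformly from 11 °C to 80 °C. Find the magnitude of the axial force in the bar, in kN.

With the walls removed the bar would change length by δ_free = Σ αᵢΔT Lᵢ = 17.3×10⁻⁶×69×875 + 19.5×10⁻⁶×69×160 = 1.26 mm.
The rigid supports impose zero overall length change; the single axial force P common to all segments must satisfy P Σ Lᵢ/(AᵢEᵢ) = δ_free.
Σ Lᵢ/(AᵢEᵢ) = 875/(1825×112×10³) + 160/(950×99×10³) = 5.982×10⁻⁶ mm/N.
Hence P = δ_free / Σ(L/AE) = 1.26/5.982×10⁻⁶ = 210.6 kN (compressive).

P ≈ 211 kN (compressive)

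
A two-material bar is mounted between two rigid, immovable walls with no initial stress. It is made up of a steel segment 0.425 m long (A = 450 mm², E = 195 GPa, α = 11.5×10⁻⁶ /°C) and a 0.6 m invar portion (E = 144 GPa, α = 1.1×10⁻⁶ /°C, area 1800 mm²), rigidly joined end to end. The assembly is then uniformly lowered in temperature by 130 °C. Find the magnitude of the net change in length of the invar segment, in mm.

|ΔL| ≈ 0.147 mm

If the supports were absent, the total length change would be Σ αᵢΔT Lᵢ = 11.5×10⁻⁶×130×425 + 1.1×10⁻⁶×130×600 = 0.7212 mm.
The walls prevent any net length change, so an axial force P (same in every segment) develops. Compatibility: P · Σ Lᵢ/(AᵢEᵢ) = δ_free.
The series flexibility is Σ Lᵢ/(AᵢEᵢ) = 425/(450×195×10³) + 600/(1800×144×10³) = 7.158×10⁻⁶ mm/N.
So P = 0.7212 / 7.158×10⁻⁶ = 100.7 kN, tensile.
For the invar segment, free thermal change = 1.1×10⁻⁶×130×600 = 0.0858 mm and elastic change from P = 100700×600/(1800×144×10³) = 0.2332 mm; these oppose, so the net change is 0.147 mm (segment lengthens).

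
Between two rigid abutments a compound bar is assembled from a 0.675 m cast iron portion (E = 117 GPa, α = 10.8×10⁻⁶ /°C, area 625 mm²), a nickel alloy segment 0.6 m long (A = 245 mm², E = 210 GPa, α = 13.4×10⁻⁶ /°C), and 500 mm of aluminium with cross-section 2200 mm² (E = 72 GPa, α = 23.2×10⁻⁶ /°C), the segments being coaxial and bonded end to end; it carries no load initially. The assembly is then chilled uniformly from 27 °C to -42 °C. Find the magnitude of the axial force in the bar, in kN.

If the supports were absent, the total length change would be Σ αᵢΔT Lᵢ = 10.8×10⁻⁶×69×675 + 13.4×10⁻⁶×69×600 + 23.2×10⁻⁶×69×500 = 1.858 mm.
Since the ends are fixed, an axial force P builds up, equal in every segment, with P · Σ Lᵢ/(AᵢEᵢ) = δ_free.
Σ Lᵢ/(AᵢEᵢ) = 675/(625×117×10³) + 600/(245×210×10³) + 500/(2200×72×10³) = 2.405×10⁻⁵ mm/N.
P = 1.858 / 2.405×10⁻⁵ = 77270 N = 77.27 kN, tensile.

P ≈ 77.3 kN (tensile)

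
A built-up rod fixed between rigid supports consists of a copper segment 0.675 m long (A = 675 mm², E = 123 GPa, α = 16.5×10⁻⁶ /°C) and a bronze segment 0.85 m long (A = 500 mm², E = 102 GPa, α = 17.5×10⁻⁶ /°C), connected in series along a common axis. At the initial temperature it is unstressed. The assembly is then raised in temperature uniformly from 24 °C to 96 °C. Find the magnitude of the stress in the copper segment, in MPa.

Free thermal expansion of the whole bar: Σ αᵢΔT Lᵢ = 16.5×10⁻⁶×72×675 + 17.5×10⁻⁶×72×850 = 1.873 mm.
The walls prevent any net length change, so an axial force P (same in every segment) develops. Compatibility: P · Σ Lᵢ/(AᵢEᵢ) = δ_free.
The series flexibility is Σ Lᵢ/(AᵢEᵢ) = 675/(675×123×10³) + 850/(500×102×10³) = 2.48×10⁻⁵ mm/N.
P = 1.873 / 2.48×10⁻⁵ = 75530 N = 75.53 kN, compressive.
σ_{copper} = P / A = 75530 / 675 = 111.9 MPa.

σ ≈ 112 MPa (compressive)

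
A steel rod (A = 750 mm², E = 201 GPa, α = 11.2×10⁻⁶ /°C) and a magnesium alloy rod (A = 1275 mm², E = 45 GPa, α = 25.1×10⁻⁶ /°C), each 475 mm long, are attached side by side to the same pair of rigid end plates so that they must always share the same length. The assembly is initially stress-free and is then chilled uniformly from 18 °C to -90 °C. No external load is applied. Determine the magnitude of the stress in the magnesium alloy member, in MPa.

Both members must finish at the same length. With the larger α, the magnesium alloy tends to over-contract; the plates restrain it, putting the magnesium alloy in tension and the steel in compression. With no external load the two internal forces are equal and opposite, magnitude P.
Setting the final lengths equal and cancelling L: (α₁ − α₂)ΔT = P/(A₁E₁) + P/(A₂E₂).
|α₁ − α₂|·ΔT = 13.9×10⁻⁶ × 108 = 0.001501.
1/(A₁E₁) + 1/(A₂E₂) = 1/(750×201×10³) + 1/(1275×45×10³) = 2.406×10⁻⁸ N⁻¹.
So P = 0.001501 / 2.406×10⁻⁸ = 62.39 kN.
σ_{magnesium alloy} = P/A₂ = 62390/1275 = 48.93 MPa, tensile.

σ ≈ 48.9 MPa (tensile)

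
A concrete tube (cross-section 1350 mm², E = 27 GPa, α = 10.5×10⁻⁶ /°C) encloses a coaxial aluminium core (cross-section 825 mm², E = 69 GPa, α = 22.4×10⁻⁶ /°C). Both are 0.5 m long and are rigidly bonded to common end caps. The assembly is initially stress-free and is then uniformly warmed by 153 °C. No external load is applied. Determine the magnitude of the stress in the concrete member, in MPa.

σ ≈ 30 MPa (tensile)

The aluminium has the larger α, so on heating it would change length more than the concrete if both were free. The rigid plates force a common final length, so the aluminium is put into compression and the concrete into tension, with equal and opposite forces P (no external load).
Compatibility of the two members (thermal + elastic change equal): (α₁ − α₂)ΔT = P·[1/(A₁E₁) + 1/(A₂E₂)].
|α₁ − α₂|·ΔT = 11.9×10⁻⁶ × 153 = 0.001821.
1/(A₁E₁) + 1/(A₂E₂) = 1/(1350×27×10³) + 1/(825×69×10³) = 4.5×10⁻⁸ N⁻¹.
P = 0.001821 / 4.5×10⁻⁸ = 40460 N = 40.46 kN.
σ_{concrete} = P/A₁ = 40460/1350 = 29.97 MPa, tensile.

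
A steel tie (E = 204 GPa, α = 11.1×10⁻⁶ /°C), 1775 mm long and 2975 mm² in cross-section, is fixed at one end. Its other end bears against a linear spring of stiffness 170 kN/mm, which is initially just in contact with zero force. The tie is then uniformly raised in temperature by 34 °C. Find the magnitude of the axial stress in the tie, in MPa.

σ ≈ 25.6 MPa (compressive)

The unrestrained thermal change is αΔT L = 11.1×10⁻⁶ × 34 × 1775 = 0.6699 mm.
Let P be the compressive force at the spring. The tie shortens elastically by PL/(AE) and the spring compresses by P/k; together these equal δ_free.
So P = δ_free / [L/(AE) + 1/k] = 0.6699 / [ 1775/(2975×204×10³) + 1/(170×10³) ].
P = 0.6699 / 8.807×10⁻⁶ = 76060 N.
σ = P/A = 76060/2975 = 25.57 MPa.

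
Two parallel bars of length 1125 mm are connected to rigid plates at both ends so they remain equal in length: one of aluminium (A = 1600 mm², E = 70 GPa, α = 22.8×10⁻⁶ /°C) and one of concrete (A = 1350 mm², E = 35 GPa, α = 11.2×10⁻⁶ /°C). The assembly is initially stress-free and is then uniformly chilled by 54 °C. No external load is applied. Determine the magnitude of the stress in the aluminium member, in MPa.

The aluminium has the larger α, so on cooling it would change length more than the concrete if both were free. The rigid plates force a common final length, so the aluminium is put into tension and the concrete into compression, with equal and opposite forces P (no external load).
Compatibility of the two members (thermal + elastic change equal): (α₁ − α₂)ΔT = P·[1/(A₁E₁) + 1/(A₂E₂)].
|α₁ − α₂|·ΔT = 11.6×10⁻⁶ × 54 = 0.0006264.
1/(A₁E₁) + 1/(A₂E₂) = 1/(1600×70×10³) + 1/(1350×35×10³) = 3.009×10⁻⁸ N⁻¹.
P = 0.0006264 / 3.009×10⁻⁸ = 20820 N = 20.82 kN.
σ_{aluminium} = P/A₁ = 20820/1600 = 13.01 MPa, tensile.

σ ≈ 13 MPa (tensile)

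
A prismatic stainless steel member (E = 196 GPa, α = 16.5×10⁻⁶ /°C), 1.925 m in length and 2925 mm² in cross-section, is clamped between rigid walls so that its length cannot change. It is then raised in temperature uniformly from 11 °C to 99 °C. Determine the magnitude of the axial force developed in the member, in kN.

The ends cannot move, so σ = EαΔT = 196×10³ × 16.5×10⁻⁶ × 88 = 284.6 MPa.
Axial force P = σA = 284.6 × 2925 = 832400 N = 832.4 kN, compressive.

P ≈ 832 kN (compressive)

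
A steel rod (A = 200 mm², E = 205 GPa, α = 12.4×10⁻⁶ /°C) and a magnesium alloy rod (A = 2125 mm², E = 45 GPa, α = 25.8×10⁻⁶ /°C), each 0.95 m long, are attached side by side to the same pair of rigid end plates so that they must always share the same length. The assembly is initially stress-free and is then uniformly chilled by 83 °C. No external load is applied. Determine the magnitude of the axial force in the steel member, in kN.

P ≈ 31.9 kN (compressive in the steel)

Equilibrium of a rigid end plate with no external load gives equal and opposite internal forces ±P in the two members. Since α_{magnesium alloy} > α_{steel}, cooling drives the magnesium alloy into tension and the steel into compression.
Compatibility of the two members (thermal + elastic change equal): (α₁ − α₂)ΔT = P·[1/(A₁E₁) + 1/(A₂E₂)].
|α₁ − α₂|·ΔT = 13.4×10⁻⁶ × 83 = 0.001112.
1/(A₁E₁) + 1/(A₂E₂) = 1/(200×205×10³) + 1/(2125×45×10³) = 3.485×10⁻⁸ N⁻¹.
So P = 0.001112 / 3.485×10⁻⁸ = 31.92 kN.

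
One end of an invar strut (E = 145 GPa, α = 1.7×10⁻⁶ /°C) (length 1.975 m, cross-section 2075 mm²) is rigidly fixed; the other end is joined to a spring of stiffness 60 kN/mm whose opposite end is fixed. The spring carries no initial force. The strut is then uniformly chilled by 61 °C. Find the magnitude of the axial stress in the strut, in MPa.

The unrestrained thermal change is αΔT L = 1.7×10⁻⁶ × 61 × 1975 = 0.2048 mm.
With a force P in the spring, the elastic change of the strut is PL/(AE) and that of the spring is P/k; compatibility requires their sum to equal δ_free.
P [ L/(AE) + 1/k ] = δ_free → P [ 1975/(2075×145×10³) + 1/(60×10³) ] = 0.2048.
P = 0.2048 / 2.323×10⁻⁵ = 8816 N.
σ = P/A = 8816/2075 = 4.249 MPa.

σ ≈ 4.25 MPa (tensile)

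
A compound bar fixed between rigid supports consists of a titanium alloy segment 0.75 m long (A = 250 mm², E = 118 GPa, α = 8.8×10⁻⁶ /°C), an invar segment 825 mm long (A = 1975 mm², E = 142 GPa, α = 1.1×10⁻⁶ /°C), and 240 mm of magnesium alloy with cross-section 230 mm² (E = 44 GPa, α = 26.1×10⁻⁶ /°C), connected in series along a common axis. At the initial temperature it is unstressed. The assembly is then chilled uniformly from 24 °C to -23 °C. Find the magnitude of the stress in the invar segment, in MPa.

With the walls removed the bar would change length by δ_free = Σ αᵢΔT Lᵢ = 8.8×10⁻⁶×47×750 + 1.1×10⁻⁶×47×825 + 26.1×10⁻⁶×47×240 = 0.6473 mm.
The rigid supports impose zero overall length change; the single axial force P common to all segments must satisfy P Σ Lᵢ/(AᵢEᵢ) = δ_free.
Σ Lᵢ/(AᵢEᵢ) = 750/(250×118×10³) + 825/(1975×142×10³) + 240/(230×44×10³) = 5.208×10⁻⁵ mm/N.
Hence P = δ_free / Σ(L/AE) = 0.6473/5.208×10⁻⁵ = 12.43 kN (tensile).
σ_{invar} = P / A = 12430 / 1975 = 6.293 MPa.

σ ≈ 6.29 MPa (tensile)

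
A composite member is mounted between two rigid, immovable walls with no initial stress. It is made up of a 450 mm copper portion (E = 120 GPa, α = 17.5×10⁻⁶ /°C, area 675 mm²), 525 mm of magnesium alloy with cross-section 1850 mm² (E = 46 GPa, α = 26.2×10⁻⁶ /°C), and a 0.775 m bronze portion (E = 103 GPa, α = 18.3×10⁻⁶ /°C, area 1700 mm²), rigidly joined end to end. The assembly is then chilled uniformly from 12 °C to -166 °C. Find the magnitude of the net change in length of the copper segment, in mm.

Free thermal contraction of the whole bar: Σ αᵢΔT Lᵢ = 17.5×10⁻⁶×178×450 + 26.2×10⁻⁶×178×525 + 18.3×10⁻⁶×178×775 = 6.375 mm.
Since the ends are fixed, an axial force P builds up, equal in every segment, with P · Σ Lᵢ/(AᵢEᵢ) = δ_free.
The series flexibility is Σ Lᵢ/(AᵢEᵢ) = 450/(675×120×10³) + 525/(1850×46×10³) + 775/(1700×103×10³) = 1.615×10⁻⁵ mm/N.
So P = 6.375 / 1.615×10⁻⁵ = 394.7 kN, tensile.
For the copper segment, free thermal change = 17.5×10⁻⁶×178×450 = 1.402 mm and elastic change from P = 394700×450/(675×120×10³) = 2.193 mm; these oppose, so the net change is 0.791 mm (segment lengthens).

|ΔL| ≈ 0.791 mm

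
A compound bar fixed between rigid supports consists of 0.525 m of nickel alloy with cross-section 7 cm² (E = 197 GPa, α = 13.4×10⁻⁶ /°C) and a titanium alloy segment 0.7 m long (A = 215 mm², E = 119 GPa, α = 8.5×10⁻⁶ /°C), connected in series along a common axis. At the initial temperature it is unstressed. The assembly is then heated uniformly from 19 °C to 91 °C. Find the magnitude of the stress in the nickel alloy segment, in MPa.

σ ≈ 42.9 MPa (compressive)

If the supports were absent, the total length change would be Σ αᵢΔT Lᵢ = 13.4×10⁻⁶×72×525 + 8.5×10⁻⁶×72×700 = 0.9349 mm.
Since the ends are fixed, an axial force P builds up, equal in every segment, with P · Σ Lᵢ/(AᵢEᵢ) = δ_free.
Σ Lᵢ/(AᵢEᵢ) = 525/(700×197×10³) + 700/(215×119×10³) = 3.117×10⁻⁵ mm/N.
So P = 0.9349 / 3.117×10⁻⁵ = 30 kN, compressive.
σ_{nickel alloy} = P / A = 30000 / 700 = 42.85 MPa.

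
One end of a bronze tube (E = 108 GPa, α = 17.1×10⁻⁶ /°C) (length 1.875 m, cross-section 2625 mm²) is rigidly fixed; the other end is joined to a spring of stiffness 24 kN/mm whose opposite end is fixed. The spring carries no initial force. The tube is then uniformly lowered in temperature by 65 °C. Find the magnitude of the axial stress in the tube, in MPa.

If the spring were absent the tube would shorten by αΔT L = 17.1×10⁻⁶ × 65 × 1875 = 2.084 mm.
Let P be the tensile force in the spring. The tube extends elastically by PL/(AE) and the spring stretches by P/k; together these equal δ_free.
P [ L/(AE) + 1/k ] = δ_free → P [ 1875/(2625×108×10³) + 1/(24×10³) ] = 2.084.
P = 2.084 / 4.828×10⁻⁵ = 43170 N.
σ = P/A = 43170/2625 = 16.44 MPa.

σ ≈ 16.4 MPa (tensile)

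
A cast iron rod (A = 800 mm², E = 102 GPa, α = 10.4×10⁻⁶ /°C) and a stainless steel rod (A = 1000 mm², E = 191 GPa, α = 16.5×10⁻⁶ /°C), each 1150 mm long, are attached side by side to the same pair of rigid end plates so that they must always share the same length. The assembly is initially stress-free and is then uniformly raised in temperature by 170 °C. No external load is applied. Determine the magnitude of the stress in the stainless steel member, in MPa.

Both members must finish at the same length. With the larger α, the stainless steel tends to over-expand; the plates restrain it, putting the stainless steel in compression and the cast iron in tension. With no external load the two internal forces are equal and opposite, magnitude P.
Equating the net (thermal + elastic) strains gives |α₁ − α₂|·ΔT = P·[1/(A₁E₁) + 1/(A₂E₂)].
|α₁ − α₂|·ΔT = 6.1×10⁻⁶ × 170 = 0.001037.
1/(A₁E₁) + 1/(A₂E₂) = 1/(800×102×10³) + 1/(1000×191×10³) = 1.749×10⁻⁸ N⁻¹.
So P = 0.001037 / 1.749×10⁻⁸ = 59.29 kN.
σ_{stainless steel} = P/A₂ = 59290/1000 = 59.29 MPa, compressive.

σ ≈ 59.3 MPa (compressive)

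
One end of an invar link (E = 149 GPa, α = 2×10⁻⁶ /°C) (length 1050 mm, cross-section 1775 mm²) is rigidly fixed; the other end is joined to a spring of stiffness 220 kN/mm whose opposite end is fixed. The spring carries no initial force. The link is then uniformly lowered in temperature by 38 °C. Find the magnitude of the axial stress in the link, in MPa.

If the spring were absent the link would shorten by αΔT L = 2×10⁻⁶ × 38 × 1050 = 0.0798 mm.
Let P be the tensile force in the spring. The link extends elastically by PL/(AE) and the spring stretches by P/k; together these equal δ_free.
So P = δ_free / [L/(AE) + 1/k] = 0.0798 / [ 1050/(1775×149×10³) + 1/(220×10³) ].
P = 0.0798 / 8.516×10⁻⁶ = 9371 N.
σ = P/A = 9371/1775 = 5.279 MPa.

σ ≈ 5.28 MPa (tensile)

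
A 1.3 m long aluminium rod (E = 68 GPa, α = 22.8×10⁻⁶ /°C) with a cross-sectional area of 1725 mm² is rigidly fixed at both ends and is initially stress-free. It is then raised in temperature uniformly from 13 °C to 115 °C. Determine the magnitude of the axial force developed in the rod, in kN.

The ends cannot move, so σ = EαΔT = 68×10³ × 22.8×10⁻⁶ × 102 = 158.1 MPa.
Axial force P = σA = 158.1 × 1725 = 272800 N = 272.8 kN, compressive.

P ≈ 273 kN (compressive)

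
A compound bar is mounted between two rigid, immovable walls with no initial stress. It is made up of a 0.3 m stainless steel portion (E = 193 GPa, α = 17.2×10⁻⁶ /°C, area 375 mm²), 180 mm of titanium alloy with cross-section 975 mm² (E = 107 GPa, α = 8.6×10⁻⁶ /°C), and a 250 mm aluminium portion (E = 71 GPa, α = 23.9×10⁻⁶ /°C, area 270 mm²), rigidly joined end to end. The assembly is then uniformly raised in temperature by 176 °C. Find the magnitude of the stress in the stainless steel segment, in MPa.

Free thermal expansion of the whole bar: Σ αᵢΔT Lᵢ = 17.2×10⁻⁶×176×300 + 8.6×10⁻⁶×176×180 + 23.9×10⁻⁶×176×250 = 2.232 mm.
The rigid supports impose zero overall length change; the single axial force P common to all segments must satisfy P Σ Lᵢ/(AᵢEᵢ) = δ_free.
Σ Lᵢ/(AᵢEᵢ) = 300/(375×193×10³) + 180/(975×107×10³) + 250/(270×71×10³) = 1.891×10⁻⁵ mm/N.
Hence P = δ_free / Σ(L/AE) = 2.232/1.891×10⁻⁵ = 118 kN (compressive).
σ_{stainless steel} = P / A = 118000 / 375 = 314.8 MPa.

σ ≈ 315 MPa (compressive)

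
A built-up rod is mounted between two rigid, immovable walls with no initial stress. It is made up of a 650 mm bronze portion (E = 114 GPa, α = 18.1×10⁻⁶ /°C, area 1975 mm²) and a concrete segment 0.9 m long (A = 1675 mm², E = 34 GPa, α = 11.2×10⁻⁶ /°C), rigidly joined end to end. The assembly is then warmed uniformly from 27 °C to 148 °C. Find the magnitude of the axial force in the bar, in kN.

P ≈ 141 kN (compressive)

If the supports were absent, the total length change would be Σ αᵢΔT Lᵢ = 18.1×10⁻⁶×121×650 + 11.2×10⁻⁶×121×900 = 2.643 mm.
The rigid supports impose zero overall length change; the single axial force P common to all segments must satisfy P Σ Lᵢ/(AᵢEᵢ) = δ_free.
Σ Lᵢ/(AᵢEᵢ) = 650/(1975×114×10³) + 900/(1675×34×10³) = 1.869×10⁻⁵ mm/N.
So P = 2.643 / 1.869×10⁻⁵ = 141.4 kN, compressive.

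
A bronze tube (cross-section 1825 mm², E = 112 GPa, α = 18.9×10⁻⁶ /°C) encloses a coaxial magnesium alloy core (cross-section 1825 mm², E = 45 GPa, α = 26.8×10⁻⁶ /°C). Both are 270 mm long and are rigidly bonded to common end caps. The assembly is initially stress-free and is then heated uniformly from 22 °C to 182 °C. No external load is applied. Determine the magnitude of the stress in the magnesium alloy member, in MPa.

σ ≈ 40.6 MPa (compressive)

Both members must finish at the same length. With the larger α, the magnesium alloy tends to over-expand; the plates restrain it, putting the magnesium alloy in compression and the bronze in tension. With no external load the two internal forces are equal and opposite, magnitude P.
Equating the net (thermal + elastic) strains gives |α₁ − α₂|·ΔT = P·[1/(A₁E₁) + 1/(A₂E₂)].
|α₁ − α₂|·ΔT = 7.9×10⁻⁶ × 160 = 0.001264.
1/(A₁E₁) + 1/(A₂E₂) = 1/(1825×112×10³) + 1/(1825×45×10³) = 1.707×10⁻⁸ N⁻¹.
P = 0.001264 / 1.707×10⁻⁸ = 74050 N = 74.05 kN.
σ_{magnesium alloy} = P/A₂ = 74050/1825 = 40.58 MPa, compressive.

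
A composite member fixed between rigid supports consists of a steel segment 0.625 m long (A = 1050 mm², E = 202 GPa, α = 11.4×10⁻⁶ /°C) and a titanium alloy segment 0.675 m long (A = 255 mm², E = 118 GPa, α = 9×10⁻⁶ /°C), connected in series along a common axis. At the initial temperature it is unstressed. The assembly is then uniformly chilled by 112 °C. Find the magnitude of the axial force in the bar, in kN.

P ≈ 58.3 kN (tensile)

Free thermal contraction of the whole bar: Σ αᵢΔT Lᵢ = 11.4×10⁻⁶×112×625 + 9×10⁻⁶×112×675 = 1.478 mm.
The rigid supports impose zero overall length change; the single axial force P common to all segments must satisfy P Σ Lᵢ/(AᵢEᵢ) = δ_free.
The series flexibility is Σ Lᵢ/(AᵢEᵢ) = 625/(1050×202×10³) + 675/(255×118×10³) = 2.538×10⁻⁵ mm/N.
P = 1.478 / 2.538×10⁻⁵ = 58250 N = 58.25 kN, tensile.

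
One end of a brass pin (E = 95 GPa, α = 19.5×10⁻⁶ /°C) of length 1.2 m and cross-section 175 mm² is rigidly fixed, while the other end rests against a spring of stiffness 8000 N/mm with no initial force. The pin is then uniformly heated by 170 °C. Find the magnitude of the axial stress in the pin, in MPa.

σ ≈ 115 MPa (compressive)

The unrestrained thermal change is αΔT L = 19.5×10⁻⁶ × 170 × 1200 = 3.978 mm.
With a force P in the spring, the elastic change of the pin is PL/(AE) and that of the spring is P/k; compatibility requires their sum to equal δ_free.
P [ L/(AE) + 1/k ] = δ_free → P [ 1200/(175×95×10³) + 1/(8000) ] = 3.978.
P = 3.978 / 0.0001972 = 20170 N.
σ = P/A = 20170/175 = 115.3 MPa.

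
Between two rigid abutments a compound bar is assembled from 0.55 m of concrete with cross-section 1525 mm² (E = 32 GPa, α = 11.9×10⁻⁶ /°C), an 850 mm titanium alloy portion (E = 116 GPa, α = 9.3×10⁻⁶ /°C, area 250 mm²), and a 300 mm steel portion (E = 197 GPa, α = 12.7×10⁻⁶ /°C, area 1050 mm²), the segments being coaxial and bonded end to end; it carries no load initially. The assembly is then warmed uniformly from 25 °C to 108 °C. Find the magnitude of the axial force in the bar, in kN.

With the walls removed the bar would change length by δ_free = Σ αᵢΔT Lᵢ = 11.9×10⁻⁶×83×550 + 9.3×10⁻⁶×83×850 + 12.7×10⁻⁶×83×300 = 1.516 mm.
The rigid supports impose zero overall length change; the single axial force P common to all segments must satisfy P Σ Lᵢ/(AᵢEᵢ) = δ_free.
The series flexibility is Σ Lᵢ/(AᵢEᵢ) = 550/(1525×32×10³) + 850/(250×116×10³) + 300/(1050×197×10³) = 4.203×10⁻⁵ mm/N.
So P = 1.516 / 4.203×10⁻⁵ = 36.06 kN, compressive.

P ≈ 36.1 kN (compressive)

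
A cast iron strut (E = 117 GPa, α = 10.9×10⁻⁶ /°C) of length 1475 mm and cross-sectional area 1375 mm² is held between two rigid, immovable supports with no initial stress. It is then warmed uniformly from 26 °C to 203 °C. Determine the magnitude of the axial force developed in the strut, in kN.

The ends cannot move, so σ = EαΔT = 117×10³ × 10.9×10⁻⁶ × 177 = 225.7 MPa.
Then P = σA = 225.7 × 1375 mm² = 310.4 kN, compressive.

P ≈ 310 kN (compressive)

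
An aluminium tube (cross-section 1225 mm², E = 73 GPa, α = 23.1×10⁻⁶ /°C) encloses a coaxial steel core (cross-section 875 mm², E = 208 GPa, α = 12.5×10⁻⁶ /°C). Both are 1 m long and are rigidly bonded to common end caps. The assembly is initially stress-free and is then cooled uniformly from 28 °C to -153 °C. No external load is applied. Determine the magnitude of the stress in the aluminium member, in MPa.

σ ≈ 93.9 MPa (tensile)

The aluminium has the larger α, so on cooling it would change length more than the steel if both were free. The rigid plates force a common final length, so the aluminium is put into tension and the steel into compression, with equal and opposite forces P (no external load).
Equating the net (thermal + elastic) strains gives |α₁ − α₂|·ΔT = P·[1/(A₁E₁) + 1/(A₂E₂)].
|α₁ − α₂|·ΔT = 10.6×10⁻⁶ × 181 = 0.001919.
1/(A₁E₁) + 1/(A₂E₂) = 1/(1225×73×10³) + 1/(875×208×10³) = 1.668×10⁻⁸ N⁻¹.
So P = 0.001919 / 1.668×10⁻⁸ = 115 kN.
σ_{aluminium} = P/A₁ = 115000/1225 = 93.91 MPa, tensile.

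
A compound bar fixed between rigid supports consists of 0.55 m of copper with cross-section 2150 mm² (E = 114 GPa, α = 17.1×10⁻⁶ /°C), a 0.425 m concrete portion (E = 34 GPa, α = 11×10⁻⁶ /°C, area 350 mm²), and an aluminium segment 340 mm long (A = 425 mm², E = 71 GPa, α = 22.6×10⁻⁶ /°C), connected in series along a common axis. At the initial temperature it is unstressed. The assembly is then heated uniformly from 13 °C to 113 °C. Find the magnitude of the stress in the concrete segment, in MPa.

σ ≈ 126 MPa (compressive)

With the walls removed the bar would change length by δ_free = Σ αᵢΔT Lᵢ = 17.1×10⁻⁶×100×550 + 11×10⁻⁶×100×425 + 22.6×10⁻⁶×100×340 = 2.176 mm.
The rigid supports impose zero overall length change; the single axial force P common to all segments must satisfy P Σ Lᵢ/(AᵢEᵢ) = δ_free.
The series flexibility is Σ Lᵢ/(AᵢEᵢ) = 550/(2150×114×10³) + 425/(350×34×10³) + 340/(425×71×10³) = 4.923×10⁻⁵ mm/N.
So P = 2.176 / 4.923×10⁻⁵ = 44.21 kN, compressive.
σ_{concrete} = P / A = 44210 / 350 = 126.3 MPa.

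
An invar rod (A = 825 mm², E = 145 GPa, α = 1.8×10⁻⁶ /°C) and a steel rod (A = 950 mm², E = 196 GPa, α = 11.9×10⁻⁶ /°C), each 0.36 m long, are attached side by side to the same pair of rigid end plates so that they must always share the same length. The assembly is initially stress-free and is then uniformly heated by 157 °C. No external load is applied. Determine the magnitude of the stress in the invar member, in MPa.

σ ≈ 140 MPa (tensile)

The steel has the larger α, so on heating it would change length more than the invar if both were free. The rigid plates force a common final length, so the steel is put into compression and the invar into tension, with equal and opposite forces P (no external load).
Compatibility of the two members (thermal + elastic change equal): (α₁ − α₂)ΔT = P·[1/(A₁E₁) + 1/(A₂E₂)].
|α₁ − α₂|·ΔT = 10.1×10⁻⁶ × 157 = 0.001586.
1/(A₁E₁) + 1/(A₂E₂) = 1/(825×145×10³) + 1/(950×196×10³) = 1.373×10⁻⁸ N⁻¹.
P = 0.001586 / 1.373×10⁻⁸ = 115500 N = 115.5 kN.
σ_{invar} = P/A₁ = 115500/825 = 140 MPa, tensile.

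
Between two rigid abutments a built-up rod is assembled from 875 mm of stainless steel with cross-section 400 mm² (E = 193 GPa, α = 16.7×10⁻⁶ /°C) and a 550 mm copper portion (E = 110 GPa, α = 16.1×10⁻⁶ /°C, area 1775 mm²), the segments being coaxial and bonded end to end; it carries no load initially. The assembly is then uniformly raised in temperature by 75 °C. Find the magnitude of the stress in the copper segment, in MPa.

With the walls removed the bar would change length by δ_free = Σ αᵢΔT Lᵢ = 16.7×10⁻⁶×75×875 + 16.1×10⁻⁶×75×550 = 1.76 mm.
The rigid supports impose zero overall length change; the single axial force P common to all segments must satisfy P Σ Lᵢ/(AᵢEᵢ) = δ_free.
Σ Lᵢ/(AᵢEᵢ) = 875/(400×193×10³) + 550/(1775×110×10³) = 1.415×10⁻⁵ mm/N.
Hence P = δ_free / Σ(L/AE) = 1.76/1.415×10⁻⁵ = 124.4 kN (compressive).
σ_{copper} = P / A = 124400 / 1775 = 70.07 MPa.

σ ≈ 70.1 MPa (compressive)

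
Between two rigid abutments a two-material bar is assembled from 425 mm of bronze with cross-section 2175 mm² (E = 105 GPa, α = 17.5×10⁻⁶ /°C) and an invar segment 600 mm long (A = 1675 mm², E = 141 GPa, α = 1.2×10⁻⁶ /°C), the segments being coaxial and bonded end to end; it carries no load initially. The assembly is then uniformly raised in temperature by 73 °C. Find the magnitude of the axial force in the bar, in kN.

P ≈ 135 kN (compressive)

If the supports were absent, the total length change would be Σ αᵢΔT Lᵢ = 17.5×10⁻⁶×73×425 + 1.2×10⁻⁶×73×600 = 0.5955 mm.
The walls prevent any net length change, so an axial force P (same in every segment) develops. Compatibility: P · Σ Lᵢ/(AᵢEᵢ) = δ_free.
The series flexibility is Σ Lᵢ/(AᵢEᵢ) = 425/(2175×105×10³) + 600/(1675×141×10³) = 4.401×10⁻⁶ mm/N.
Hence P = δ_free / Σ(L/AE) = 0.5955/4.401×10⁻⁶ = 135.3 kN (compressive).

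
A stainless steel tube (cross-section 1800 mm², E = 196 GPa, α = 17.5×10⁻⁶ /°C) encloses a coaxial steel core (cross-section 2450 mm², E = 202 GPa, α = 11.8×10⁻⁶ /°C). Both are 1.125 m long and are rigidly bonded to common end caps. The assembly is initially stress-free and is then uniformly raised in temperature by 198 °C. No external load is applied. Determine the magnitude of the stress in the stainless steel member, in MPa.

Equilibrium of a rigid end plate with no external load gives equal and opposite internal forces ±P in the two members. Since α_{stainless steel} > α_{steel}, heating drives the stainless steel into compression and the steel into tension.
Setting the final lengths equal and cancelling L: (α₁ − α₂)ΔT = P/(A₁E₁) + P/(A₂E₂).
|α₁ − α₂|·ΔT = 5.7×10⁻⁶ × 198 = 0.001129.
1/(A₁E₁) + 1/(A₂E₂) = 1/(1800×196×10³) + 1/(2450×202×10³) = 4.855×10⁻⁹ N⁻¹.
P = 0.001129 / 4.855×10⁻⁹ = 232500 N = 232.5 kN.
σ_{stainless steel} = P/A₁ = 232500/1800 = 129.1 MPa, compressive.

σ ≈ 129 MPa (compressive)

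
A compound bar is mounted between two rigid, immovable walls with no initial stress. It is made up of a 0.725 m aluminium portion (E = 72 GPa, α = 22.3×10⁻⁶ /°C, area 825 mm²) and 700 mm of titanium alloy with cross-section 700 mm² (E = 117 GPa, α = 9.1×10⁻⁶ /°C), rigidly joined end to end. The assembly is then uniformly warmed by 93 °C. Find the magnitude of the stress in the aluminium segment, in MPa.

σ ≈ 122 MPa (compressive)

If the supports were absent, the total length change would be Σ αᵢΔT Lᵢ = 22.3×10⁻⁶×93×725 + 9.1×10⁻⁶×93×700 = 2.096 mm.
Since the ends are fixed, an axial force P builds up, equal in every segment, with P · Σ Lᵢ/(AᵢEᵢ) = δ_free.
The series flexibility is Σ Lᵢ/(AᵢEᵢ) = 725/(825×72×10³) + 700/(700×117×10³) = 2.075×10⁻⁵ mm/N.
P = 2.096 / 2.075×10⁻⁵ = 101000 N = 101 kN, compressive.
σ_{aluminium} = P / A = 101000 / 825 = 122.4 MPa.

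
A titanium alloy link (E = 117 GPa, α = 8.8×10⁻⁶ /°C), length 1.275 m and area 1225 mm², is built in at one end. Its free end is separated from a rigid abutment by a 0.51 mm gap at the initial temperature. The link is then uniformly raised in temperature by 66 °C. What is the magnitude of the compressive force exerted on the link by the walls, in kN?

P ≈ 25.9 kN

Unrestrained expansion: δ_free = αΔT L = 8.8×10⁻⁶ × 66 × 1275 = 0.7405 mm.
The gap closes (δ_free > 0.51 mm) and the wall then resists a further 0.7405 − 0.51 = 0.2305 mm of expansion.
Compatibility: PL/(AE) = 0.2305 mm, so σ = P/A = E × (0.2305/1275) = 21.15 MPa.
Force on the wall = σA = 21.15 × 1225 mm² = 25.91 kN.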